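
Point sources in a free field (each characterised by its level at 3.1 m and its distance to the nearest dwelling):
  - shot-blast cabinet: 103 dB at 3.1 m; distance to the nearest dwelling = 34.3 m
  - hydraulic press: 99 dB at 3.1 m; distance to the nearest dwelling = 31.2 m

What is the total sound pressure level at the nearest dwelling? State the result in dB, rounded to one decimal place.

Apply inverse-square spreading to bring every level to the receiver, then sum 10^(L/10).
shot-blast cabinet: 103 − 20·log₁₀(34.3/3.1) = 103 − 20.88 = 82.12 dB.
hydraulic press: 99 − 20·log₁₀(31.2/3.1) = 99 − 20.06 = 78.94 dB.
Σ 10^(L/10) = 2.414e+08 → L_total = 10·log₁₀(2.414e+08) = 83.83 dB.

83.8 dB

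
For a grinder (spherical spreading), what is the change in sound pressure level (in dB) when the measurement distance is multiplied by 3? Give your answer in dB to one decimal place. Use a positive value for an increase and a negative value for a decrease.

-9.5 dB

With spherical spreading the level changes by −20·log₁₀(r₂/r₁).
ΔL = −20·log₁₀(3) = -9.54 dB.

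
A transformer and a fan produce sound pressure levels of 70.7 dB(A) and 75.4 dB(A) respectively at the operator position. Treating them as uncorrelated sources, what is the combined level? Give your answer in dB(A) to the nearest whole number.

77 dB(A)

Incoherent sources combine by intensity addition: L_total = 10·log₁₀(Σ 10^(L_i/10)).
Σ 10^(L/10) = 10^(70.7/10) + 10^(75.4/10) = 4.642e+07.
L_total = 10·log₁₀(4.642e+07) = 76.67 dB(A).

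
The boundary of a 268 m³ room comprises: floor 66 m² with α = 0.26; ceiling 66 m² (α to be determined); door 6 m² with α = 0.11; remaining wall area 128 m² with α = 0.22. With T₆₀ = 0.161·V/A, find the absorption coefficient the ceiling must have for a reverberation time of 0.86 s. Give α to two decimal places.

0.06

Required total absorption A = 0.161·268/0.86 = 50.17 m².
Absorption from the other surfaces = 66·0.26 + 6·0.11 + 128·0.22 = 45.98 m², so the ceiling must supply 4.19 m² over 66 m².
α = 4.19/66 = 0.064.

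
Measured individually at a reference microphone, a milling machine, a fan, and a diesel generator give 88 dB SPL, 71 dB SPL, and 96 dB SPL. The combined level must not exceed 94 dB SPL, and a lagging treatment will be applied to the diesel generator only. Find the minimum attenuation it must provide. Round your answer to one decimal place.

Fixed contribution from the other sources: Σ 10^(L/10) = 10^(88/10) + 10^(71/10) = 6.435e+08 (88.09 dB SPL).
The limit corresponds to 10^(94/10) = 2.512e+09; subtracting the fixed part leaves 1.868e+09 for the diesel generator, i.e. 92.71 dB SPL.
Required insertion loss = 96 − 92.71 = 3.29 dB.

3.3 dB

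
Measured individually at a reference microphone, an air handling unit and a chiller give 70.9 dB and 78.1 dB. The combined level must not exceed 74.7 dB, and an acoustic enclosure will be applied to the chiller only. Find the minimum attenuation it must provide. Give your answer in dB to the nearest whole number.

The untreated sources together contribute 10^(70.9/10) = 1.230e+07, i.e. 70.90 dB.
The limit corresponds to 10^(74.7/10) = 2.951e+07; subtracting the fixed part leaves 1.721e+07 for the chiller, i.e. 72.36 dB.
Required insertion loss = 78.1 − 72.36 = 5.74 dB.

6 dB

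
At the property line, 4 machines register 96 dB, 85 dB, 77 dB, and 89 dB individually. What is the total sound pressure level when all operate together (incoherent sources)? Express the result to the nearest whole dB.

97 dB

Incoherent sources combine by intensity addition: L_total = 10·log₁₀(Σ 10^(L_i/10)).
Σ 10^(L/10) = 10^(96/10) + 10^(85/10) + 10^(77/10) + 10^(89/10) = 5.142e+09.
L_total = 10·log₁₀(5.142e+09) = 97.11 dB.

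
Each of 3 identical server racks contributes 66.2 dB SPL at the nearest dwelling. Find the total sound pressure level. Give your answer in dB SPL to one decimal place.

N identical incoherent sources raise the level by 10·log₁₀ N.
L_total = 66.2 + 10·log₁₀(3) = 66.2 + 4.771 = 70.97 dB SPL.

71.0 dB SPL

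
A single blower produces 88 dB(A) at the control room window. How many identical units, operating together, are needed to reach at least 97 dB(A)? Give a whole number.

8

Need L₁ + 10·log₁₀ N ≥ 97, i.e. log₁₀ N ≥ 0.90.
N ≥ 10^(9.0/10) = 7.943, so N = 8.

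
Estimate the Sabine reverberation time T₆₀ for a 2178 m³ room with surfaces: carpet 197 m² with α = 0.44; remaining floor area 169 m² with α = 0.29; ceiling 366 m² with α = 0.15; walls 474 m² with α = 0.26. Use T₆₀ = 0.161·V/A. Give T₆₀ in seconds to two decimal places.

A = Σ Sᵢαᵢ = 197·0.44 + 169·0.29 + 366·0.15 + 474·0.26 = 313.83 m².
T₆₀ = 0.161 × 2178 / 313.83 = 1.117 s.

1.12 s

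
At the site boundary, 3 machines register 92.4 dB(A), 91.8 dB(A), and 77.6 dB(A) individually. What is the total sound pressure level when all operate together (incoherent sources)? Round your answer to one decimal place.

95.2 dB(A)

For uncorrelated sources the intensities add, so convert each level to linear form, sum, and take 10·log₁₀ of the total.
Σ 10^(L/10) = 10^(92.4/10) + 10^(91.8/10) + 10^(77.6/10) = 3.309e+09.
L_total = 10·log₁₀(3.309e+09) = 95.20 dB(A).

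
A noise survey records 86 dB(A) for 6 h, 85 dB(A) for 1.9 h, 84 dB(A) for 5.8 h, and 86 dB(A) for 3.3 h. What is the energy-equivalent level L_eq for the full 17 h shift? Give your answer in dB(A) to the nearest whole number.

L_eq = 10·log₁₀[(1/T)·Σ tᵢ·10^(Lᵢ/10)] with T = 17 h.
Σ tᵢ·10^(Lᵢ/10) = 6·10^(86/10) + 1.9·10^(85/10) + 5.8·10^(84/10) + 3.3·10^(86/10) = 5.760e+09.
L_eq = 10·log₁₀(5.760e+09/17) = 85.30 dB(A).

85 dB(A)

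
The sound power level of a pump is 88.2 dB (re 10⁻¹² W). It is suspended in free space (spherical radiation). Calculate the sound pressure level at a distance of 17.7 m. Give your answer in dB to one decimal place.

L_p = L_w − 10·log₁₀(4π·r²) with r = 17.7 m.
4π·r² = 3937 m², 10·log₁₀ of that is 35.952 dB.
L_p = 88.2 − 35.952 = 52.25 dB.

52.2 dB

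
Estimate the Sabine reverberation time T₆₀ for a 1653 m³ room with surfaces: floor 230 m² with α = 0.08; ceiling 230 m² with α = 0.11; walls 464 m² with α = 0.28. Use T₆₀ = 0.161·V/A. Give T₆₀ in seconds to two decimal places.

A = Σ Sᵢαᵢ = 230·0.08 + 230·0.11 + 464·0.28 = 173.62 m².
T₆₀ = 0.161·V/A = 0.161·1653/173.62 = 1.533 s.

1.53 s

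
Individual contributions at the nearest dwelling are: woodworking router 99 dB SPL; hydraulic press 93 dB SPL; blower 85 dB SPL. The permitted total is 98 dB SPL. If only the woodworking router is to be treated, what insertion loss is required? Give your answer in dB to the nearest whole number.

The untreated sources together contribute 10^(93/10) + 10^(85/10) = 2.311e+09, i.e. 93.64 dB SPL.
To meet 98 dB SPL overall, the treated woodworking router may contribute at most 10^(98/10) − 2.311e+09 = 3.998e+09, i.e. 96.02 dB SPL.
Required insertion loss = 99 − 96.02 = 2.98 dB.

3 dB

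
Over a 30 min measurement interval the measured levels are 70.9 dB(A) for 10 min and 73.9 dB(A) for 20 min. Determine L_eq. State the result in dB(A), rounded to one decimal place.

L_eq = 10·log₁₀[(1/T)·Σ tᵢ·10^(Lᵢ/10)] with T = 30 min.
Σ tᵢ·10^(Lᵢ/10) = 10·10^(70.9/10) + 20·10^(73.9/10) = 6.140e+08.
L_eq = 10·log₁₀(6.140e+08/30) = 73.11 dB(A).

73.1 dB(A)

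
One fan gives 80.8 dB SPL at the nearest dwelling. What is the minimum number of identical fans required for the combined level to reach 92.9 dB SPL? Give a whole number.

17

N identical sources give L₁ + 10·log₁₀ N, so require 10·log₁₀ N ≥ 92.9 − 80.8 = 12.1 dB.
N ≥ 10^(12.1/10) = 16.218, so N = 17.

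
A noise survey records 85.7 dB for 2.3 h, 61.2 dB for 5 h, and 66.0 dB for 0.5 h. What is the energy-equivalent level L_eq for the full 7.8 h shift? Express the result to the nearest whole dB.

80 dB

L_eq = 10·log₁₀[(1/T)·Σ tᵢ·10^(Lᵢ/10)] with T = 7.8 h.
Σ tᵢ·10^(Lᵢ/10) = 2.3·10^(85.7/10) + 5·10^(61.2/10) + 0.5·10^(66.0/10) = 8.631e+08.
L_eq = 10·log₁₀(8.631e+08/7.8) = 80.44 dB.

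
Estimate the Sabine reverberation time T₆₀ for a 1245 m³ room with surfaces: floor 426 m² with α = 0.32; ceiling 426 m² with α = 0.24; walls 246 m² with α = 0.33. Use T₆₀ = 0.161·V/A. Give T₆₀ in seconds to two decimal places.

0.63 s

A = Σ Sᵢαᵢ = 426·0.32 + 426·0.24 + 246·0.33 = 319.74 m².
T₆₀ = 0.161 × 1245 / 319.74 = 0.627 s.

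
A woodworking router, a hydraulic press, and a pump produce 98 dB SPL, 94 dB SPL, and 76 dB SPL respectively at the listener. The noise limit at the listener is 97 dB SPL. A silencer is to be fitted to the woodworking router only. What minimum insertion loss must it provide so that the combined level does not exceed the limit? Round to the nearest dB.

4 dB

Fixed contribution from the other sources: Σ 10^(L/10) = 10^(94/10) + 10^(76/10) = 2.552e+09 (94.07 dB SPL).
To meet 97 dB SPL overall, the treated woodworking router may contribute at most 10^(97/10) − 2.552e+09 = 2.460e+09, i.e. 93.91 dB SPL.
So the woodworking router must be reduced from 98 to 93.91 dB SPL: IL = 4.09 dB.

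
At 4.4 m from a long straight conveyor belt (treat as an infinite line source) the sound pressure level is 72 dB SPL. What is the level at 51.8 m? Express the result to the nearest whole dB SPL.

Line-source attenuation: ΔL = 10·log₁₀(r₂/r₁) = 10·log₁₀(51.8/4.4) = 10.709 dB.
L₂ = 72 − 10·log₁₀(51.8/4.4) = 72 − 10.709 = 61.29 dB SPL.

61 dB SPL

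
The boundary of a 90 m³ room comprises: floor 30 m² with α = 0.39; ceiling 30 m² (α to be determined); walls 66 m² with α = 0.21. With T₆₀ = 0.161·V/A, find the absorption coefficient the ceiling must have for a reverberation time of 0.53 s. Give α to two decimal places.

0.06

From T₆₀ = 0.161·V/A, the target T₆₀ = 0.53 s needs A = 0.161·90/0.53 = 27.34 m².
Absorption from the other surfaces = 30·0.39 + 66·0.21 = 25.56 m², so the ceiling must supply 1.78 m² over 30 m².
α = 1.78/30 = 0.059.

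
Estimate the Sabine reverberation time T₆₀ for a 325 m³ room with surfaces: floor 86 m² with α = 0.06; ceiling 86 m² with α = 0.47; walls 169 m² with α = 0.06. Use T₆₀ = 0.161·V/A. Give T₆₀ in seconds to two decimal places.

Total absorption A = 86·0.06 + 86·0.47 + 169·0.06 = 55.72 m² sabins.
T₆₀ = 0.161·V/A = 0.161·325/55.72 = 0.939 s.

0.94 s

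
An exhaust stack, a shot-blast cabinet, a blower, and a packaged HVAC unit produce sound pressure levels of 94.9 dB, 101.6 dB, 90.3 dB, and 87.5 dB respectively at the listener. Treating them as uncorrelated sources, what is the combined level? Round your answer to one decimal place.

For uncorrelated sources the intensities add, so convert each level to linear form, sum, and take 10·log₁₀ of the total.
Σ 10^(L/10) = 10^(94.9/10) + 10^(101.6/10) + 10^(90.3/10) + 10^(87.5/10) = 1.918e+10.
L_total = 10·log₁₀(1.918e+10) = 102.83 dB.

102.8 dB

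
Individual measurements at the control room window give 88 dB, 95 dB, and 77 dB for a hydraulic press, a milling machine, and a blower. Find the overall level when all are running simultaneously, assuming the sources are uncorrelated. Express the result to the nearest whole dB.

96 dB

For uncorrelated sources the intensities add, so convert each level to linear form, sum, and take 10·log₁₀ of the total.
Σ 10^(L/10) = 10^(88/10) + 10^(95/10) + 10^(77/10) = 3.843e+09.
L_total = 10·log₁₀(3.843e+09) = 95.85 dB.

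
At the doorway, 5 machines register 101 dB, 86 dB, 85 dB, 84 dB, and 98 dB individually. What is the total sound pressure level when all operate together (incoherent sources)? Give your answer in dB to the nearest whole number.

For uncorrelated sources the intensities add, so convert each level to linear form, sum, and take 10·log₁₀ of the total.
Σ 10^(L/10) = 10^(101/10) + 10^(86/10) + 10^(85/10) + 10^(84/10) + 10^(98/10) = 1.986e+10.
L_total = 10·log₁₀(1.986e+10) = 102.98 dB.

103 dB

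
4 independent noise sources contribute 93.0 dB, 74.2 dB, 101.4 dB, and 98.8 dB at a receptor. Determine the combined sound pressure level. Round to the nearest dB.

104 dB

Incoherent sources combine by intensity addition: L_total = 10·log₁₀(Σ 10^(L_i/10)).
Σ 10^(L/10) = 10^(93.0/10) + 10^(74.2/10) + 10^(101.4/10) + 10^(98.8/10) = 2.341e+10.
L_total = 10·log₁₀(2.341e+10) = 103.69 dB.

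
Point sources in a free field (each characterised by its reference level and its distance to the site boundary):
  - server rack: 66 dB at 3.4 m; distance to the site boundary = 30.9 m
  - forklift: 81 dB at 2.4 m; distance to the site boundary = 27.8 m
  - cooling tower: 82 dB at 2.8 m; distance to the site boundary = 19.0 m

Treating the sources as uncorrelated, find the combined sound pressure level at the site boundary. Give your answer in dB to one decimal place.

66.5 dB

Propagate each source to the receiver with L = L_ref − 20·log₁₀(r/r_ref), then add intensities.
server rack: 66 − 20·log₁₀(30.9/3.4) = 66 − 19.17 = 46.83 dB.
forklift: 81 − 20·log₁₀(27.8/2.4) = 81 − 21.28 = 59.72 dB.
cooling tower: 82 − 20·log₁₀(19.0/2.8) = 82 − 16.63 = 65.37 dB.
Σ 10^(L/10) = 4.428e+06 → L_total = 10·log₁₀(4.428e+06) = 66.46 dB.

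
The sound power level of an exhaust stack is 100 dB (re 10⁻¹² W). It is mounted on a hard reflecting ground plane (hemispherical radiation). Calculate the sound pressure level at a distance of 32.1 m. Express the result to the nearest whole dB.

L_p = L_w − 10·log₁₀(2π·r²) with r = 32.1 m.
2π·r² = 6474 m², 10·log₁₀ of that is 38.112 dB.
L_p = 100 − 38.112 = 61.89 dB.

62 dB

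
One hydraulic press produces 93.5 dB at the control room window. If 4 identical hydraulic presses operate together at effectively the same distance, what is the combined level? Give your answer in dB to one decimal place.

99.5 dB

L_total = L₁ + 10·log₁₀ N for N identical incoherent sources.
L_total = 93.5 + 10·log₁₀(4) = 93.5 + 6.021 = 99.52 dB.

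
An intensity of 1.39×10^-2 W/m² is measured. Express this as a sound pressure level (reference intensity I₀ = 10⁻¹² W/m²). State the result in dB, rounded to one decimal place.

I/I₀ = 1.39×10^-2/10⁻¹² = 1.39×10^10, and L = 10·log₁₀(I/I₀).
L = 10·(0.1430 + 10) = 101.43 dB.

101.4 dB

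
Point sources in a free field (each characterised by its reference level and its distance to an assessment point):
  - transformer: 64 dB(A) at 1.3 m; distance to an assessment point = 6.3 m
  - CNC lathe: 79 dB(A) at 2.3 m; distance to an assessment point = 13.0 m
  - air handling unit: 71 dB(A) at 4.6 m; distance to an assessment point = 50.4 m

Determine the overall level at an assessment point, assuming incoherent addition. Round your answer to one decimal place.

64.3 dB(A)

Propagate each source to the receiver with L = L_ref − 20·log₁₀(r/r_ref), then add intensities.
transformer: 64 − 20·log₁₀(6.3/1.3) = 64 − 13.71 = 50.29 dB(A).
CNC lathe: 79 − 20·log₁₀(13.0/2.3) = 79 − 15.04 = 63.96 dB(A).
air handling unit: 71 − 20·log₁₀(50.4/4.6) = 71 − 20.79 = 50.21 dB(A).
Σ 10^(L/10) = 2.698e+06 → L_total = 10·log₁₀(2.698e+06) = 64.31 dB(A).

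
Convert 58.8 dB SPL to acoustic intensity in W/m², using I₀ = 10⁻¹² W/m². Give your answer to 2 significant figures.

I = I₀·10^(L/10) = 10⁻¹² × 10^(58.8/10) = 10^(-6.120).

7.6e-07 W/m²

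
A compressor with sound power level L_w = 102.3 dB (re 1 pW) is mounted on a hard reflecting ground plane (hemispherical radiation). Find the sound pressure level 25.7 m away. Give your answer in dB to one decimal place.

66.1 dB

The power spreads over a hemisphere of area 2π·r², so L_p = L_w − 10·log₁₀(2π·r²).
2π·r² = 4150 m², 10·log₁₀ of that is 36.180 dB.
L_p = 102.3 − 36.180 = 66.12 dB.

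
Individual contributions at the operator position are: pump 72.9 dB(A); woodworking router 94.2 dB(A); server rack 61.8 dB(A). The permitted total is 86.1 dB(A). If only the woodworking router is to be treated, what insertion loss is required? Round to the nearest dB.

Fixed contribution from the other sources: Σ 10^(L/10) = 10^(72.9/10) + 10^(61.8/10) = 2.101e+07 (73.22 dB(A)).
The limit corresponds to 10^(86.1/10) = 4.074e+08; subtracting the fixed part leaves 3.864e+08 for the woodworking router, i.e. 85.87 dB(A).
So the woodworking router must be reduced from 94.2 to 85.87 dB(A): IL = 8.33 dB.

8 dB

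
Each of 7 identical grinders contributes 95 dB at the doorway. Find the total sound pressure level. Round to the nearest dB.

With 7 equal, uncorrelated contributions the intensity is 7× that of one unit, giving a rise of 10·log₁₀ 7.
L_total = 95 + 10·log₁₀(7) = 95 + 8.451 = 103.45 dB.

103 dB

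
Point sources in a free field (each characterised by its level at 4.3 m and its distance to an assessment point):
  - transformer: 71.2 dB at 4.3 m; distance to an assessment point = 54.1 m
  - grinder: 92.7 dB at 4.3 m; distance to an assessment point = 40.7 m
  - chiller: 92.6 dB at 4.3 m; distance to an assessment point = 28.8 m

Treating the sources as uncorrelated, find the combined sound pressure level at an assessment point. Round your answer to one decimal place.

Propagate each source to the receiver with L = L_ref − 20·log₁₀(r/r_ref), then add intensities.
transformer: 71.2 − 20·log₁₀(54.1/4.3) = 71.2 − 21.99 = 49.21 dB.
grinder: 92.7 − 20·log₁₀(40.7/4.3) = 92.7 − 19.52 = 73.18 dB.
chiller: 92.6 − 20·log₁₀(28.8/4.3) = 92.6 − 16.52 = 76.08 dB.
Σ 10^(L/10) = 6.143e+07 → L_total = 10·log₁₀(6.143e+07) = 77.88 dB.

77.9 dB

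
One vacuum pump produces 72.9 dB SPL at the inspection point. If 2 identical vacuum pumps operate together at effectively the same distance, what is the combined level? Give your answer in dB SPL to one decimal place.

75.9 dB SPL

N identical incoherent sources raise the level by 10·log₁₀ N.
L_total = 72.9 + 10·log₁₀(2) = 72.9 + 3.010 = 75.91 dB SPL.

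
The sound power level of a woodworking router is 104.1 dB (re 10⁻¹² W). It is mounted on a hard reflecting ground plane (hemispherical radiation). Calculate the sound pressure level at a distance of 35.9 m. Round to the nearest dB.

L_p = L_w − 10·log₁₀(2π·r²) with r = 35.9 m.
2π·r² = 8098 m², 10·log₁₀ of that is 39.084 dB.
L_p = 104.1 − 39.084 = 65.02 dB.

65 dB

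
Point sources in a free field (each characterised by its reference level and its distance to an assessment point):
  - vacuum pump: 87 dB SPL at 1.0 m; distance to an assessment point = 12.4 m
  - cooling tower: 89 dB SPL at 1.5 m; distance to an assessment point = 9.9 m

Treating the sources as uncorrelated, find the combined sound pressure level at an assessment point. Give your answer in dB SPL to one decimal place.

73.3 dB SPL

Apply inverse-square spreading to bring every level to the receiver, then sum 10^(L/10).
vacuum pump: 87 − 20·log₁₀(12.4/1.0) = 87 − 21.87 = 65.13 dB SPL.
cooling tower: 89 − 20·log₁₀(9.9/1.5) = 89 − 16.39 = 72.61 dB SPL.
Σ 10^(L/10) = 2.149e+07 → L_total = 10·log₁₀(2.149e+07) = 73.32 dB SPL.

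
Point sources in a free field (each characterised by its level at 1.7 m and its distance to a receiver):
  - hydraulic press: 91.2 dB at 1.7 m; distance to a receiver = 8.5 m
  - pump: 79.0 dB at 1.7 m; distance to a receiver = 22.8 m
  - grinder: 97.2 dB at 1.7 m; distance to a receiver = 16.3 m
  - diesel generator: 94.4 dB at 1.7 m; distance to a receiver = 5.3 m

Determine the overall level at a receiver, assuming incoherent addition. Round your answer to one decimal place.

Propagate each source to the receiver with L = L_ref − 20·log₁₀(r/r_ref), then add intensities.
hydraulic press: 91.2 − 20·log₁₀(8.5/1.7) = 91.2 − 13.98 = 77.22 dB.
pump: 79.0 − 20·log₁₀(22.8/1.7) = 79.0 − 22.55 = 56.45 dB.
grinder: 97.2 − 20·log₁₀(16.3/1.7) = 97.2 − 19.63 = 77.57 dB.
diesel generator: 94.4 − 20·log₁₀(5.3/1.7) = 94.4 − 9.88 = 84.52 dB.
Σ 10^(L/10) = 3.936e+08 → L_total = 10·log₁₀(3.936e+08) = 85.95 dB.

86.0 dB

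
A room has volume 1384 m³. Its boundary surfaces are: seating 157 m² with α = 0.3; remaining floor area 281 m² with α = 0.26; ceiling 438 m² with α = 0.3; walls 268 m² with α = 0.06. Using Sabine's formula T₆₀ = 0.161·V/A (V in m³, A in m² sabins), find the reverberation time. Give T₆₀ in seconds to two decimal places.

0.83 s

Total absorption A = 157·0.3 + 281·0.26 + 438·0.3 + 268·0.06 = 267.64 m² sabins.
T₆₀ = 0.161·V/A = 0.161·1384/267.64 = 0.833 s.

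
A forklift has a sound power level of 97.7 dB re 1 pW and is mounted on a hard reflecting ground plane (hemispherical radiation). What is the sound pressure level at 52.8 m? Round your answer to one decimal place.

L_p = L_w − 10·log₁₀(2π·r²) with r = 52.8 m.
2π·r² = 1.752e+04 m², 10·log₁₀ of that is 42.434 dB.
L_p = 97.7 − 42.434 = 55.27 dB.

55.3 dB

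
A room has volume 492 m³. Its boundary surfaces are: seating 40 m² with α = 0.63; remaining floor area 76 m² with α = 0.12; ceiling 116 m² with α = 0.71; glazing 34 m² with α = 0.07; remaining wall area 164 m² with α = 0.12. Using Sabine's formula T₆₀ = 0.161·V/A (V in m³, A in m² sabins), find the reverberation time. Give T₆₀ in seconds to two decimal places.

0.57 s

Total absorption A = 40·0.63 + 76·0.12 + 116·0.71 + 34·0.07 + 164·0.12 = 138.74 m² sabins.
T₆₀ = 0.161 × 492 / 138.74 = 0.571 s.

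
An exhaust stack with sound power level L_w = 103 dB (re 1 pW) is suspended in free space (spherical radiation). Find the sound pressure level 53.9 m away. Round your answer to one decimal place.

57.4 dB

L_p = L_w − 10·log₁₀(4π·r²) with r = 53.9 m.
4π·r² = 3.651e+04 m², 10·log₁₀ of that is 45.624 dB.
L_p = 103 − 45.624 = 57.38 dB.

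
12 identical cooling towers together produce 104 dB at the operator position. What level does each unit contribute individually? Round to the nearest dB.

93 dB

Dividing the total intensity by 12 lowers the level by 10·log₁₀ 12 = 10.792 dB: L₁ = 104 − 10.792.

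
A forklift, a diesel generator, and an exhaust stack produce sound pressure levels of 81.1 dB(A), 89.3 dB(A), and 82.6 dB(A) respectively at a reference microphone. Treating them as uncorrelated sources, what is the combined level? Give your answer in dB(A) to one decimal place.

90.7 dB(A)

Incoherent sources combine by intensity addition: L_total = 10·log₁₀(Σ 10^(L_i/10)).
Σ 10^(L/10) = 10^(81.1/10) + 10^(89.3/10) + 10^(82.6/10) = 1.162e+09.
L_total = 10·log₁₀(1.162e+09) = 90.65 dB(A).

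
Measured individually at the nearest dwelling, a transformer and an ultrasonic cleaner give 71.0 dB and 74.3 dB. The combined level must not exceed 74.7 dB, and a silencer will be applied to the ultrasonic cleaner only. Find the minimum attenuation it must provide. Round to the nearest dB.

2 dB

The untreated sources together contribute 10^(71.0/10) = 1.259e+07, i.e. 71.00 dB.
To meet 74.7 dB overall, the treated ultrasonic cleaner may contribute at most 10^(74.7/10) − 1.259e+07 = 1.692e+07, i.e. 72.28 dB.
So the ultrasonic cleaner must be reduced from 74.3 to 72.28 dB: IL = 2.02 dB.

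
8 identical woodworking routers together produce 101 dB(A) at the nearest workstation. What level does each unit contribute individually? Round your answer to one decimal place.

92.0 dB(A)

Dividing the total intensity by 8 lowers the level by 10·log₁₀ 8 = 9.031 dB: L₁ = 101 − 9.031.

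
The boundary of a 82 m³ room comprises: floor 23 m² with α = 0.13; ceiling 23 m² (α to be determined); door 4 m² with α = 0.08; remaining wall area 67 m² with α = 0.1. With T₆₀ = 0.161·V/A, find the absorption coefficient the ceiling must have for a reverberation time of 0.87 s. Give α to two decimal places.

0.22

From T₆₀ = 0.161·V/A, the target T₆₀ = 0.87 s needs A = 0.161·82/0.87 = 15.17 m².
Absorption from the other surfaces = 23·0.13 + 4·0.08 + 67·0.1 = 10.01 m², so the ceiling must supply 5.16 m² over 23 m².
α = 5.16/23 = 0.225.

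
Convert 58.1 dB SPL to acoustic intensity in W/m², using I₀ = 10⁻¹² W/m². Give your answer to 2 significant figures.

L = 10·log₁₀(I/I₀) ⇒ I = I₀·10^(L/10) = 10⁻¹² × 10^5.81.

6.5e-07 W/m²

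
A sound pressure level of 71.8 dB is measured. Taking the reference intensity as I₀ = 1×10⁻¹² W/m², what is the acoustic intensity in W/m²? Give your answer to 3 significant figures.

1.51e-05 W/m²

I = I₀·10^(L/10) = 10⁻¹² × 10^(71.8/10) = 10^(-4.820).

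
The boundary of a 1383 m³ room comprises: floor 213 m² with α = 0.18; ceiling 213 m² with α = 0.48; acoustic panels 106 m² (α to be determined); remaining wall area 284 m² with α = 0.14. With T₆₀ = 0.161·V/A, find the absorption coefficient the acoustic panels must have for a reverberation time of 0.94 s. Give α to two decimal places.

A = 0.161·V/T₆₀ = 0.161·1383/0.94 = 236.88 m² sabins.
Absorption from the other surfaces = 213·0.18 + 213·0.48 + 284·0.14 = 180.34 m², so the acoustic panels must supply 56.54 m² over 106 m².
α = 56.54/106 = 0.533.

0.53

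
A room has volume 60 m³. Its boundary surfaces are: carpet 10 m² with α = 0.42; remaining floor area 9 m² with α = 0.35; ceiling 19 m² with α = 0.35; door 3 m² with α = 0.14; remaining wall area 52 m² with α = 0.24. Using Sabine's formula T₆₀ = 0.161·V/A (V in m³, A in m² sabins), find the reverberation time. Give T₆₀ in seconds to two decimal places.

0.36 s

A = Σ Sᵢαᵢ = 10·0.42 + 9·0.35 + 19·0.35 + 3·0.14 + 52·0.24 = 26.90 m².
T₆₀ = 0.161 × 60 / 26.90 = 0.359 s.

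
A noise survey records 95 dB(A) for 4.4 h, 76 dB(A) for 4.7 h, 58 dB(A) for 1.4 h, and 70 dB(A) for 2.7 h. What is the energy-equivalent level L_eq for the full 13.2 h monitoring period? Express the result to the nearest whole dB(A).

Weight each interval's intensity by its duration and average over T = 13.2 h:
Σ tᵢ·10^(Lᵢ/10) = 4.4·10^(95/10) + 4.7·10^(76/10) + 1.4·10^(58/10) + 2.7·10^(70/10) = 1.413e+10.
L_eq = 10·log₁₀(1.413e+10/13.2) = 90.30 dB(A).

90 dB(A)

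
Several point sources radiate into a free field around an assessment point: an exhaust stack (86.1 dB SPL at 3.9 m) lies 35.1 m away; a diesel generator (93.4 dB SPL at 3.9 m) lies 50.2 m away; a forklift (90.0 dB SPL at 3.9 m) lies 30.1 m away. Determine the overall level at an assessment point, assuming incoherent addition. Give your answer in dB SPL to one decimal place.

75.4 dB SPL

Apply inverse-square spreading to bring every level to the receiver, then sum 10^(L/10).
exhaust stack: 86.1 − 20·log₁₀(35.1/3.9) = 86.1 − 19.08 = 67.02 dB SPL.
diesel generator: 93.4 − 20·log₁₀(50.2/3.9) = 93.4 − 22.19 = 71.21 dB SPL.
forklift: 90.0 − 20·log₁₀(30.1/3.9) = 90.0 − 17.75 = 72.25 dB SPL.
Σ 10^(L/10) = 3.502e+07 → L_total = 10·log₁₀(3.502e+07) = 75.44 dB SPL.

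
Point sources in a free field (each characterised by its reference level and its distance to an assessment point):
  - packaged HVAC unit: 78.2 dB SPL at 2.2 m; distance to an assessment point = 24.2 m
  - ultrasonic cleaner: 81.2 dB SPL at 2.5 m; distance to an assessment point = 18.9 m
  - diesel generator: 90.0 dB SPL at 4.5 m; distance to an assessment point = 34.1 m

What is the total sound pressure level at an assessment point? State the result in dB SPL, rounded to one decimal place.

Propagate each source to the receiver with L = L_ref − 20·log₁₀(r/r_ref), then add intensities.
packaged HVAC unit: 78.2 − 20·log₁₀(24.2/2.2) = 78.2 − 20.83 = 57.37 dB SPL.
ultrasonic cleaner: 81.2 − 20·log₁₀(18.9/2.5) = 81.2 − 17.57 = 63.63 dB SPL.
diesel generator: 90.0 − 20·log₁₀(34.1/4.5) = 90.0 − 17.59 = 72.41 dB SPL.
Σ 10^(L/10) = 2.027e+07 → L_total = 10·log₁₀(2.027e+07) = 73.07 dB SPL.

73.1 dB SPL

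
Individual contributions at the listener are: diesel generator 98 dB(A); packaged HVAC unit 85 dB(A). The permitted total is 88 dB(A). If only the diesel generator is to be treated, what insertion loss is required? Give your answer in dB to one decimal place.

13.0 dB

Fixed contribution from the other source: Σ 10^(L/10) = 10^(85/10) = 3.162e+08 (85.00 dB(A)).
The limit corresponds to 10^(88/10) = 6.310e+08; subtracting the fixed part leaves 3.147e+08 for the diesel generator, i.e. 84.98 dB(A).
Required insertion loss = 98 − 84.98 = 13.02 dB.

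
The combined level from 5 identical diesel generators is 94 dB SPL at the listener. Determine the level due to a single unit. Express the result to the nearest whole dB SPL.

For N identical incoherent sources L_total = L₁ + 10·log₁₀ N, so L₁ = 94 − 10·log₁₀(5) = 94 − 6.990.

87 dB SPL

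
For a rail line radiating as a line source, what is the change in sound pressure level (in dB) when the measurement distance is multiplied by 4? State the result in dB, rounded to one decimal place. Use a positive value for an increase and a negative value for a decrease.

-6.0 dB

With cylindrical spreading the level changes by −10·log₁₀(r₂/r₁).
ΔL = −10·log₁₀(4) = -6.02 dB.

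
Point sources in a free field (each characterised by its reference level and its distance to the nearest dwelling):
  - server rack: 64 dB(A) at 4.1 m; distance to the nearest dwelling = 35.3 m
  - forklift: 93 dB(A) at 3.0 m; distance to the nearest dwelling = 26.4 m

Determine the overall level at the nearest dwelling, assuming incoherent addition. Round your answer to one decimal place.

Apply inverse-square spreading to bring every level to the receiver, then sum 10^(L/10).
server rack: 64 − 20·log₁₀(35.3/4.1) = 64 − 18.70 = 45.30 dB(A).
forklift: 93 − 20·log₁₀(26.4/3.0) = 93 − 18.89 = 74.11 dB(A).
Σ 10^(L/10) = 2.580e+07 → L_total = 10·log₁₀(2.580e+07) = 74.12 dB(A).

74.1 dB(A)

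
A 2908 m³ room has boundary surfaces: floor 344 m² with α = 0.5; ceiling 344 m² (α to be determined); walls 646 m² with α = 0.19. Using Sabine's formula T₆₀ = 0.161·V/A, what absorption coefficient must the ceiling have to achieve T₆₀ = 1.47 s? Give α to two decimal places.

A = 0.161·V/T₆₀ = 0.161·2908/1.47 = 318.50 m² sabins.
Absorption from the other surfaces = 344·0.5 + 646·0.19 = 294.74 m², so the ceiling must supply 23.76 m² over 344 m².
α = 23.76/344 = 0.069.

0.07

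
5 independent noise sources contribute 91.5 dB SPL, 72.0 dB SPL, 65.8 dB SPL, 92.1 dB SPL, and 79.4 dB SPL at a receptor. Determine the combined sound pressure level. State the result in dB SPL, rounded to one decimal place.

95.0 dB SPL

For uncorrelated sources the intensities add, so convert each level to linear form, sum, and take 10·log₁₀ of the total.
Σ 10^(L/10) = 10^(91.5/10) + 10^(72.0/10) + 10^(65.8/10) + 10^(92.1/10) + 10^(79.4/10) = 3.141e+09.
L_total = 10·log₁₀(3.141e+09) = 94.97 dB SPL.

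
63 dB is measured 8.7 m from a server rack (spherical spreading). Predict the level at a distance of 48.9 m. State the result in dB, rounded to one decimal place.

48.0 dB

Point-source attenuation: ΔL = 20·log₁₀(r₂/r₁) = 20·log₁₀(48.9/8.7) = 14.996 dB.
L₂ = 63 − 20·log₁₀(48.9/8.7) = 63 − 14.996 = 48.00 dB.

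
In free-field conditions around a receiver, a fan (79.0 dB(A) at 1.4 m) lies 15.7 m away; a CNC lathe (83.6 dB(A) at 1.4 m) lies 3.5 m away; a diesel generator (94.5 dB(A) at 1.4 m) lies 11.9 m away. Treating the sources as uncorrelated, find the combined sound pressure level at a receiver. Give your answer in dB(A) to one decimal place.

First find each source's level at the receiver (point-source: −20·log₁₀(r/r_ref)), then combine on an intensity basis.
fan: 79.0 − 20·log₁₀(15.7/1.4) = 79.0 − 21.00 = 58.00 dB(A).
CNC lathe: 83.6 − 20·log₁₀(3.5/1.4) = 83.6 − 7.96 = 75.64 dB(A).
diesel generator: 94.5 − 20·log₁₀(11.9/1.4) = 94.5 − 18.59 = 75.91 dB(A).
Σ 10^(L/10) = 7.629e+07 → L_total = 10·log₁₀(7.629e+07) = 78.82 dB(A).

78.8 dB(A)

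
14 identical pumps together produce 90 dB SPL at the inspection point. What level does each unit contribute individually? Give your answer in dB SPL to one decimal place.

78.5 dB SPL

For N identical incoherent sources L_total = L₁ + 10·log₁₀ N, so L₁ = 90 − 10·log₁₀(14) = 90 − 11.461.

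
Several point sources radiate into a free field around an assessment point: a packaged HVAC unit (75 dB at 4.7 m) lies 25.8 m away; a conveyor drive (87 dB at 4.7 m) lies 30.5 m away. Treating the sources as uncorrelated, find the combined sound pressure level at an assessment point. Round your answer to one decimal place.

71.1 dB

First find each source's level at the receiver (point-source: −20·log₁₀(r/r_ref)), then combine on an intensity basis.
packaged HVAC unit: 75 − 20·log₁₀(25.8/4.7) = 75 − 14.79 = 60.21 dB.
conveyor drive: 87 − 20·log₁₀(30.5/4.7) = 87 − 16.24 = 70.76 dB.
Σ 10^(L/10) = 1.295e+07 → L_total = 10·log₁₀(1.295e+07) = 71.12 dB.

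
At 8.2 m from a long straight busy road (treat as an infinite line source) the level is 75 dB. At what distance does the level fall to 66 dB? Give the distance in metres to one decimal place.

For a line source L₁ − L₂ = 10·log₁₀(r₂/r₁), so r₂ = r₁·10^((L₁−L₂)/10).
r₂ = 8.2·10^((75−66)/10) = 8.2·10^(9.0/10) = 65.13 m.

65.1 m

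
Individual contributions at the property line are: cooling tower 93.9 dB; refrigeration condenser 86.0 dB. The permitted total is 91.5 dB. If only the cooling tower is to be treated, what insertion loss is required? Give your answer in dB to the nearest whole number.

Everything except the cooling tower sums to 10^(86.0/10) = 3.981e+08 in linear terms, 86.00 dB.
To meet 91.5 dB overall, the treated cooling tower may contribute at most 10^(91.5/10) − 3.981e+08 = 1.014e+09, i.e. 90.06 dB.
Required insertion loss = 93.9 − 90.06 = 3.84 dB.

4 dB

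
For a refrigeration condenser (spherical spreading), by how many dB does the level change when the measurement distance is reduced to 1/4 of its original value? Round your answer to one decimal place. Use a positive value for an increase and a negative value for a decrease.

Point-source spreading: ΔL = −20·log₁₀(r₂/r₁).
ΔL = −20·log₁₀(0.25) = +12.04 dB.

+12.0 dB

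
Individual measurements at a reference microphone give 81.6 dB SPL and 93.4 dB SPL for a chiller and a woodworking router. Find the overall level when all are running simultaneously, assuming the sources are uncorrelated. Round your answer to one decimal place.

93.7 dB SPL

For uncorrelated sources the intensities add, so convert each level to linear form, sum, and take 10·log₁₀ of the total.
Σ 10^(L/10) = 10^(81.6/10) + 10^(93.4/10) = 2.332e+09.
L_total = 10·log₁₀(2.332e+09) = 93.68 dB SPL.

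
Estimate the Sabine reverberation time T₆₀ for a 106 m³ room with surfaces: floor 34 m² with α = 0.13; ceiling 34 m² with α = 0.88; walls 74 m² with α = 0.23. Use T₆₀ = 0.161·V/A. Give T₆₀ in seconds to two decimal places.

Summing Sᵢαᵢ: 34·0.13 + 34·0.88 + 74·0.23 = 51.36 m².
T₆₀ = 0.161 × 106 / 51.36 = 0.332 s.

0.33 s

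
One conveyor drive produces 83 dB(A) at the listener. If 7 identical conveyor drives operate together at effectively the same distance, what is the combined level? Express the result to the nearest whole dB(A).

L_total = L₁ + 10·log₁₀ N for N identical incoherent sources.
L_total = 83 + 10·log₁₀(7) = 83 + 8.451 = 91.45 dB(A).

91 dB(A)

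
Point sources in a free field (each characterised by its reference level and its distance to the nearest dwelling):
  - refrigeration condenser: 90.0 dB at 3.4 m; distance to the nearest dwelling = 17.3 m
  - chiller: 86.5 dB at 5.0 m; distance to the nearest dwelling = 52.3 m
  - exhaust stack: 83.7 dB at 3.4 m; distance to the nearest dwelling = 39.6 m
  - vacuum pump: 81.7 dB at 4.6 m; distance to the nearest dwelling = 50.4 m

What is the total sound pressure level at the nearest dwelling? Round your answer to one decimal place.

76.6 dB

Propagate each source to the receiver with L = L_ref − 20·log₁₀(r/r_ref), then add intensities.
refrigeration condenser: 90.0 − 20·log₁₀(17.3/3.4) = 90.0 − 14.13 = 75.87 dB.
chiller: 86.5 − 20·log₁₀(52.3/5.0) = 86.5 − 20.39 = 66.11 dB.
exhaust stack: 83.7 − 20·log₁₀(39.6/3.4) = 83.7 − 21.32 = 62.38 dB.
vacuum pump: 81.7 − 20·log₁₀(50.4/4.6) = 81.7 − 20.79 = 60.91 dB.
Σ 10^(L/10) = 4.567e+07 → L_total = 10·log₁₀(4.567e+07) = 76.60 dB.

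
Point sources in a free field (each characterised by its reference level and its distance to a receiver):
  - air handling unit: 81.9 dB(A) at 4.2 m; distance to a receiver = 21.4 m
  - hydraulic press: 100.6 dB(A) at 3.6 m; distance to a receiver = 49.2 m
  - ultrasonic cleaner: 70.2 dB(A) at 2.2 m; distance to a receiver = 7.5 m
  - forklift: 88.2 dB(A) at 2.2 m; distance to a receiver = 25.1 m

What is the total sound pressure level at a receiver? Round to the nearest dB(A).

Apply inverse-square spreading to bring every level to the receiver, then sum 10^(L/10).
air handling unit: 81.9 − 20·log₁₀(21.4/4.2) = 81.9 − 14.14 = 67.76 dB(A).
hydraulic press: 100.6 − 20·log₁₀(49.2/3.6) = 100.6 − 22.71 = 77.89 dB(A).
ultrasonic cleaner: 70.2 − 20·log₁₀(7.5/2.2) = 70.2 − 10.65 = 59.55 dB(A).
forklift: 88.2 − 20·log₁₀(25.1/2.2) = 88.2 − 21.15 = 67.05 dB(A).
Σ 10^(L/10) = 7.341e+07 → L_total = 10·log₁₀(7.341e+07) = 78.66 dB(A).

79 dB(A)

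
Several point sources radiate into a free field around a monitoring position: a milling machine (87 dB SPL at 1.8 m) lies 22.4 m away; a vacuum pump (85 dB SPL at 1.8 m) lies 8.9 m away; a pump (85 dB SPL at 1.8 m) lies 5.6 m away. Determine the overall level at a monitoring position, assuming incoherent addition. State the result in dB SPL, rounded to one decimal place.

76.9 dB SPL

Apply inverse-square spreading to bring every level to the receiver, then sum 10^(L/10).
milling machine: 87 − 20·log₁₀(22.4/1.8) = 87 − 21.90 = 65.10 dB SPL.
vacuum pump: 85 − 20·log₁₀(8.9/1.8) = 85 − 13.88 = 71.12 dB SPL.
pump: 85 − 20·log₁₀(5.6/1.8) = 85 − 9.86 = 75.14 dB SPL.
Σ 10^(L/10) = 4.884e+07 → L_total = 10·log₁₀(4.884e+07) = 76.89 dB SPL.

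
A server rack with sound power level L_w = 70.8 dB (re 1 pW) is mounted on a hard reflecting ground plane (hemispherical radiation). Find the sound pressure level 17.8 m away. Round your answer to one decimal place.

Free-field hemispherical radiation: L_p = L_w − 10·log₁₀(2π·r²), r = 17.8 m.
2π·r² = 1991 m², 10·log₁₀ of that is 32.990 dB.
L_p = 70.8 − 32.990 = 37.81 dB.

37.8 dB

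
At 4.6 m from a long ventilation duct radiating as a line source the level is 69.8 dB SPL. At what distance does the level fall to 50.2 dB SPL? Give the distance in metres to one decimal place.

419.5 m

Line-source spreading drops the level by 10·log₁₀(r₂/r₁); inverting, r₂/r₁ = 10^(ΔL/10).
r₂ = 4.6·10^((69.8−50.2)/10) = 4.6·10^(19.6/10) = 419.52 m.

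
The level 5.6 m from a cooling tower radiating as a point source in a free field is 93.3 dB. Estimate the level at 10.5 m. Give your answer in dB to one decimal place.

Point-source attenuation: ΔL = 20·log₁₀(r₂/r₁) = 20·log₁₀(10.5/5.6) = 5.460 dB.
L₂ = 93.3 − 20·log₁₀(10.5/5.6) = 93.3 − 5.460 = 87.84 dB.

87.8 dB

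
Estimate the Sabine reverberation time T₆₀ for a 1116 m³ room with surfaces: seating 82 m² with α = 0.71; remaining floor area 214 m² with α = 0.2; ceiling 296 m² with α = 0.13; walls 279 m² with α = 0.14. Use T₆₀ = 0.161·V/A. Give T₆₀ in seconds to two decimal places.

Total absorption A = 82·0.71 + 214·0.2 + 296·0.13 + 279·0.14 = 178.56 m² sabins.
T₆₀ = 0.161·V/A = 0.161·1116/178.56 = 1.006 s.

1.01 s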